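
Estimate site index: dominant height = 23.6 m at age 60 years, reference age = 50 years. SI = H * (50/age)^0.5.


50/60 = 0.833333
(0.833333)^0.5 = 0.912871
SI = 23.6 * 0.912871 = 21.5438 ≈ 21.5 m

21.5 m


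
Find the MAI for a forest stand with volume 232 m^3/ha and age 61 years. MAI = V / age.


MAI = 232 / 61 = 3.8033 ≈ 3.80 m^3/ha/yr

3.80 m^3/ha/yr


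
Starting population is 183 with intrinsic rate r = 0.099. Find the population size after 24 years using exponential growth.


r*t = 0.099 * 24 = 2.376
exp(2.376) = 10.7618
N = 183 * 10.7618 = 1969.41 ≈ 1969

1969


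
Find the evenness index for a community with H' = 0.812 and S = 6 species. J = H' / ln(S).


ln(6) = 1.79176
J = H' / ln(S) = 0.812 / 1.79176 = 0.453186 ≈ 0.4532

0.4532


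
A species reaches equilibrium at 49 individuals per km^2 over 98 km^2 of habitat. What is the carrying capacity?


K = 49 * 98 = 4802 individuals

4802 individuals


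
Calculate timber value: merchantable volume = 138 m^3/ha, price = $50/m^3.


Value = 138 * 50 = $6900/ha

$6900/ha


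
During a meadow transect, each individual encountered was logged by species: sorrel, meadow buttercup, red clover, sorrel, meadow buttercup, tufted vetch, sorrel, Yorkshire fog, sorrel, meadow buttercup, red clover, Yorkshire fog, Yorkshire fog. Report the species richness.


Total individuals logged = 13
Distinct species (count of individuals): sorrel (4), meadow buttercup (3), red clover (2), tufted vetch (1), Yorkshire fog (3)
Species richness = number of distinct species = 5

5


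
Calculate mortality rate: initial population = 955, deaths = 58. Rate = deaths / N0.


Mortality rate = 58 / 955 = 0.060733 ≈ 0.0607

0.0607


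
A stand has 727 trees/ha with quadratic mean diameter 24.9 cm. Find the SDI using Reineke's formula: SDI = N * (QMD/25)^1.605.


QMD/25 = 24.9/25 = 0.996
(0.996)^1.605 = exp(1.605 * ln(0.996)) = exp(1.605 * (-0.00400802)) = exp(-0.00643287) = 0.993588
SDI = 727 * 0.993588 = 722.338 ≈ 722

722


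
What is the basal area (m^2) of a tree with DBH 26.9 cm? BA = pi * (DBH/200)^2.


D/200 = 26.9/200 = 0.1345 m
(D/200)^2 = 0.1345^2 = 0.01809025
BA = 3.141593 * 0.01809025 = 0.0568322 ≈ 0.0568 m^2

0.0568 m^2


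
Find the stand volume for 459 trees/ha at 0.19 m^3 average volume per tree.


V_stand = 459 * 0.19 = 87.21 ≈ 87.2 m^3/ha

87.2 m^3/ha


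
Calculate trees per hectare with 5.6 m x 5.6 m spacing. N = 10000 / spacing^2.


N = 10000 / 5.6^2 = 10000 / 31.36 = 318.878 ≈ 319 trees/ha

319 trees/ha


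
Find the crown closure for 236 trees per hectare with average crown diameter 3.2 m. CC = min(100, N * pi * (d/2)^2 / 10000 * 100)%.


(d/2)^2 = (3.2/2)^2 = 1.6^2 = 2.56
Crown area = 3.141593 * 2.56 = 8.04248 m^2
N * area / 10000 * 100 = 236 * 8.04248 / 10000 * 100 = 18.9803
CC = min(100, 18.9803) = 18.9803 ≈ 19.0%

19.0%


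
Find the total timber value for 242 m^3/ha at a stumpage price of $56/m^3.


Value = 242 * 56 = $13552/ha

$13552/ha


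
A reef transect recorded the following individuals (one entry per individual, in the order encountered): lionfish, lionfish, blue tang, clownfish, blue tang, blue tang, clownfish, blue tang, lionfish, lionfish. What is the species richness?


Total individuals logged = 10
Distinct species (count of individuals): lionfish (4), blue tang (4), clownfish (2)
Species richness = number of distinct species = 3

3


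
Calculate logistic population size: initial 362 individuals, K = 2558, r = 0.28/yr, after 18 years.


(K - N0)/N0 = (2558 - 362)/362 = 2196/362 = 6.06630
r*t = 0.28 * 18 = 5.04; exp(-5.04) = 0.00647375
6.06630 * 0.00647375 = 0.0392717
1 + 0.0392717 = 1.03927
N = 2558 / 1.03927 = 2461.34 ≈ 2461

2461


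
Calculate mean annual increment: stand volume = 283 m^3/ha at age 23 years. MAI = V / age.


MAI = 283 / 23 = 12.3043 ≈ 12.30 m^3/ha/yr

12.30 m^3/ha/yr


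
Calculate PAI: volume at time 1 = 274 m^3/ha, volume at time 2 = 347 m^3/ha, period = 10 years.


PAI = (V2 - V1) / period = (347 - 274) / 10 = 73 / 10 = 7.30 m^3/ha/yr

7.30 m^3/ha/yr


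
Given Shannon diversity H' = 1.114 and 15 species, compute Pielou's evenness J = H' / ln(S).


ln(15) = 2.70805
J = H' / ln(S) = 1.114 / 2.70805 = 0.411366 ≈ 0.4114

0.4114


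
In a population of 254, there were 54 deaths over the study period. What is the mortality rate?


Mortality rate = 54 / 254 = 0.212598 ≈ 0.2126

0.2126


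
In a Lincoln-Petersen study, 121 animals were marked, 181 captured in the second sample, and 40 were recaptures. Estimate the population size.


N = M * C / R = 121 * 181 / 40 = 21901 / 40 = 547.53 ≈ 548

548 individuals


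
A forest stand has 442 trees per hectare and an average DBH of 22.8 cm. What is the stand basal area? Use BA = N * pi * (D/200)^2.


(D/200)^2 = (22.8/200)^2 = 0.114^2 = 0.012996
Individual BA = 3.141593 * 0.012996 = 0.0408281 m^2
Stand BA = 442 * 0.0408281 = 18.0460 ≈ 18.05 m^2/ha

18.05 m^2/ha


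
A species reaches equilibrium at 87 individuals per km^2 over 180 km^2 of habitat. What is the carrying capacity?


K = 87 * 180 = 15660 individuals

15660 individuals


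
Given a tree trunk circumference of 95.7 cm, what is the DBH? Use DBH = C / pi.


DBH = C / pi = 95.7 / 3.141593 = 30.4623 ≈ 30.46 cm

30.46 cm


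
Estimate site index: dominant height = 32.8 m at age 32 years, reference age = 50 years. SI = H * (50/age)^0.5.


50/32 = 1.56250
(1.56250)^0.5 = 1.25000
SI = 32.8 * 1.25000 = 41.0000 ≈ 41.0 m

41.0 m


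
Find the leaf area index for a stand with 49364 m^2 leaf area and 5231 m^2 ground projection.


LAI = 49364 / 5231 = 9.4368 ≈ 9.44

9.44


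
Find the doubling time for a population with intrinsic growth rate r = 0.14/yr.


td = ln(2) / 0.14 = 0.693147 / 0.14 = 4.95105 ≈ 5.0 years

5.0 years


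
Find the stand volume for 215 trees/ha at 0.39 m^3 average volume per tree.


V_stand = 215 * 0.39 = 83.85 ≈ 83.9 m^3/ha

83.9 m^3/ha


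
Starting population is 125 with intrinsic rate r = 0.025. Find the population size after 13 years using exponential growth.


r*t = 0.025 * 13 = 0.325
exp(0.325) = 1.38403
N = 125 * 1.38403 = 173.004 ≈ 173

173


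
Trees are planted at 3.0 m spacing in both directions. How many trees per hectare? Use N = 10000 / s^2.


N = 10000 / 3.0^2 = 10000 / 9 = 1111.11 ≈ 1111 trees/ha

1111 trees/ha


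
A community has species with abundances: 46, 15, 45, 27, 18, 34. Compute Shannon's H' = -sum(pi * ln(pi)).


Total N = 46 + 15 + 45 + 27 + 18 + 34 = 185
Per-species terms:
  p = 46/185 = 0.248649; ln(p) = -1.391713; p*ln(p) = 0.248649 * (-1.391713) = -0.346048
  p = 15/185 = 0.081081; ln(p) = -2.512307; p*ln(p) = 0.081081 * (-2.512307) = -0.203700
  p = 45/185 = 0.243243; ln(p) = -1.413694; p*ln(p) = 0.243243 * (-1.413694) = -0.343871
  p = 27/185 = 0.145946; ln(p) = -1.924519; p*ln(p) = 0.145946 * (-1.924519) = -0.280876
  p = 18/185 = 0.097297; ln(p) = -2.329987; p*ln(p) = 0.097297 * (-2.329987) = -0.226701
  p = 34/185 = 0.183784; ln(p) = -1.693994; p*ln(p) = 0.183784 * (-1.693994) = -0.311329
sum(p*ln(p)) = (-0.346048) + (-0.203700) + (-0.343871) + (-0.280876) + (-0.226701) + (-0.311329) = -1.712525
H' = -(-1.712525) = 1.712525 ≈ 1.7125

1.7125


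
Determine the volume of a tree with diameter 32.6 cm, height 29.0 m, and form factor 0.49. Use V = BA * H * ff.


(D/200)^2 = (32.6/200)^2 = 0.163^2 = 0.026569
BA = 3.141593 * 0.026569 = 0.0834690 m^2
V = 0.0834690 * 29.0 * 0.49 = 1.18609 ≈ 1.186 m^3

1.186 m^3


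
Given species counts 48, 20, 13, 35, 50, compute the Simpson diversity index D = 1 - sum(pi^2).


Total N = 48 + 20 + 13 + 35 + 50 = 166
Per-species terms:
  p = 48/166 = 0.289157; p^2 = 0.289157^2 = 0.083612
  p = 20/166 = 0.120482; p^2 = 0.120482^2 = 0.014516
  p = 13/166 = 0.078313; p^2 = 0.078313^2 = 0.006133
  p = 35/166 = 0.210843; p^2 = 0.210843^2 = 0.044455
  p = 50/166 = 0.301205; p^2 = 0.301205^2 = 0.090724
sum(p^2) = 0.083612 + 0.014516 + 0.006133 + 0.044455 + 0.090724 = 0.239440
D = 1 - 0.239440 = 0.760560 ≈ 0.7606

0.7606


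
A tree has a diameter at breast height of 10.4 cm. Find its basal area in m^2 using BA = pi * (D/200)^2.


D/200 = 10.4/200 = 0.052 m
(D/200)^2 = 0.052^2 = 0.002704
BA = 3.141593 * 0.002704 = 0.00849487 ≈ 0.0085 m^2

0.0085 m^2


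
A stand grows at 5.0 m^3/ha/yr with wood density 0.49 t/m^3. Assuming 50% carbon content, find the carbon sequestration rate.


C = 5.0 * 0.49 * 0.5 = 1.225 ≈ 1.23 t C/ha/yr

1.23 t C/ha/yr


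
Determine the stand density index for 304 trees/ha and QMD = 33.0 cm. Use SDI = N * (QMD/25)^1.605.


QMD/25 = 33.0/25 = 1.32
(1.32)^1.605 = exp(1.605 * ln(1.32)) = exp(1.605 * 0.277632) = exp(0.445599) = 1.56143
SDI = 304 * 1.56143 = 474.675 ≈ 475

475


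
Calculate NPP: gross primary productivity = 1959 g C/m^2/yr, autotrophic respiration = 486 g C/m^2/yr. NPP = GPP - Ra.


NPP = GPP - Ra = 1959 - 486 = 1473 g C/m^2/yr

1473 g C/m^2/yr


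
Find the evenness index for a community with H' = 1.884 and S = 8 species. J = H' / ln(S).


ln(8) = 2.07944
J = H' / ln(S) = 1.884 / 2.07944 = 0.906013 ≈ 0.9060

0.9060


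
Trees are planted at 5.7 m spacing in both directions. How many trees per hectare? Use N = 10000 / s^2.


N = 10000 / 5.7^2 = 10000 / 32.49 = 307.787 ≈ 308 trees/ha

308 trees/ha


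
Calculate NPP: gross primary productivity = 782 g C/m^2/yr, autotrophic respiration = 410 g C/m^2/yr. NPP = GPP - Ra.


NPP = GPP - Ra = 782 - 410 = 372 g C/m^2/yr

372 g C/m^2/yr


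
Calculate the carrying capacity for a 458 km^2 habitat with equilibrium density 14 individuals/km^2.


K = 14 * 458 = 6412 individuals

6412 individuals


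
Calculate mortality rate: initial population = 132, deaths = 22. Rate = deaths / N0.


Mortality rate = 22 / 132 = 0.166667 ≈ 0.1667

0.1667


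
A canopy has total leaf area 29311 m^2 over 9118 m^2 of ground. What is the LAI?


LAI = 29311 / 9118 = 3.2146 ≈ 3.21

3.21


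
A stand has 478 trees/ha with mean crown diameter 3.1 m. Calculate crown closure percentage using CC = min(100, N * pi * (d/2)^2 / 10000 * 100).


(d/2)^2 = (3.1/2)^2 = 1.55^2 = 2.4025
Crown area = 3.141593 * 2.4025 = 7.54768 m^2
N * area / 10000 * 100 = 478 * 7.54768 / 10000 * 100 = 36.0779
CC = min(100, 36.0779) = 36.0779 ≈ 36.1%

36.1%


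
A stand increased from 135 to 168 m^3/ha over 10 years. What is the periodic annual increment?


PAI = (V2 - V1) / period = (168 - 135) / 10 = 33 / 10 = 3.30 m^3/ha/yr

3.30 m^3/ha/yr


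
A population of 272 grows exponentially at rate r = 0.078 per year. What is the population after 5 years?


r*t = 0.078 * 5 = 0.39
exp(0.39) = 1.47698
N = 272 * 1.47698 = 401.739 ≈ 402

402


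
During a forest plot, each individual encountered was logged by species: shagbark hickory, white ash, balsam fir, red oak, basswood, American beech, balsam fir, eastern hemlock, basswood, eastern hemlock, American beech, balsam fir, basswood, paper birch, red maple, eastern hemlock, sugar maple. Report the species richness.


Total individuals logged = 17
Distinct species (count of individuals): shagbark hickory (1), white ash (1), balsam fir (3), red oak (1), basswood (3), American beech (2), eastern hemlock (3), paper birch (1), red maple (1), sugar maple (1)
Species richness = number of distinct species = 10

10


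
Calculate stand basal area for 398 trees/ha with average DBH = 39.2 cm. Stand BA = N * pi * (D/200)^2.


(D/200)^2 = (39.2/200)^2 = 0.196^2 = 0.038416
Individual BA = 3.141593 * 0.038416 = 0.120687 m^2
Stand BA = 398 * 0.120687 = 48.0334 ≈ 48.03 m^2/ha

48.03 m^2/ha


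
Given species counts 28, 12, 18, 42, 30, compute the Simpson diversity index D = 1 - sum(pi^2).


Total N = 28 + 12 + 18 + 42 + 30 = 130
Per-species terms:
  p = 28/130 = 0.215385; p^2 = 0.215385^2 = 0.046391
  p = 12/130 = 0.092308; p^2 = 0.092308^2 = 0.008521
  p = 18/130 = 0.138462; p^2 = 0.138462^2 = 0.019172
  p = 42/130 = 0.323077; p^2 = 0.323077^2 = 0.104379
  p = 30/130 = 0.230769; p^2 = 0.230769^2 = 0.053254
sum(p^2) = 0.046391 + 0.008521 + 0.019172 + 0.104379 + 0.053254 = 0.231717
D = 1 - 0.231717 = 0.768283 ≈ 0.7683

0.7683


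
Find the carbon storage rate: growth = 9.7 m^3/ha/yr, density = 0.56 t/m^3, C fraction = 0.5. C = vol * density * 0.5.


C = 9.7 * 0.56 * 0.5 = 2.716 ≈ 2.72 t C/ha/yr

2.72 t C/ha/yr


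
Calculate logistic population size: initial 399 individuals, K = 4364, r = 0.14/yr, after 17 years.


(K - N0)/N0 = (4364 - 399)/399 = 3965/399 = 9.93734
r*t = 0.14 * 17 = 2.38; exp(-2.38) = 0.0925506
9.93734 * 0.0925506 = 0.919707
1 + 0.919707 = 1.91971
N = 4364 / 1.91971 = 2273.26 ≈ 2273

2273


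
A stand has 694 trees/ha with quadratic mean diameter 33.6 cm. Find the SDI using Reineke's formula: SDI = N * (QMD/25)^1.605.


QMD/25 = 33.6/25 = 1.344
(1.344)^1.605 = exp(1.605 * ln(1.344)) = exp(1.605 * 0.295650) = exp(0.474518) = 1.60724
SDI = 694 * 1.60724 = 1115.42 ≈ 1115

1115


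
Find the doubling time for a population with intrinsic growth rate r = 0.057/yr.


td = ln(2) / 0.057 = 0.693147 / 0.057 = 12.1605 ≈ 12.2 years

12.2 years


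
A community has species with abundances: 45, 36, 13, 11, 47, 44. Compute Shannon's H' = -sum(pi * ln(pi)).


Total N = 45 + 36 + 13 + 11 + 47 + 44 = 196
Per-species terms:
  p = 45/196 = 0.229592; ln(p) = -1.471451; p*ln(p) = 0.229592 * (-1.471451) = -0.337833
  p = 36/196 = 0.183673; ln(p) = -1.694598; p*ln(p) = 0.183673 * (-1.694598) = -0.311252
  p = 13/196 = 0.066327; ln(p) = -2.713158; p*ln(p) = 0.066327 * (-2.713158) = -0.179956
  p = 11/196 = 0.056122; ln(p) = -2.880227; p*ln(p) = 0.056122 * (-2.880227) = -0.161644
  p = 47/196 = 0.239796; ln(p) = -1.427967; p*ln(p) = 0.239796 * (-1.427967) = -0.342421
  p = 44/196 = 0.224490; ln(p) = -1.493924; p*ln(p) = 0.224490 * (-1.493924) = -0.335371
sum(p*ln(p)) = (-0.337833) + (-0.311252) + (-0.179956) + (-0.161644) + (-0.342421) + (-0.335371) = -1.668477
H' = -(-1.668477) = 1.668477 ≈ 1.6685

1.6685


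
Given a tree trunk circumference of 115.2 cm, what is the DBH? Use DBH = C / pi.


DBH = C / pi = 115.2 / 3.141593 = 36.6693 ≈ 36.67 cm

36.67 cm


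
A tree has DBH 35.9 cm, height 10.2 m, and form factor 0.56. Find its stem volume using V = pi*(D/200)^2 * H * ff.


(D/200)^2 = (35.9/200)^2 = 0.1795^2 = 0.03222025
BA = 3.141593 * 0.03222025 = 0.101223 m^2
V = 0.101223 * 10.2 * 0.56 = 0.578186 ≈ 0.578 m^3

0.578 m^3


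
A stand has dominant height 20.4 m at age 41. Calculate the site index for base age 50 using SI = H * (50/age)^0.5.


50/41 = 1.21951
(1.21951)^0.5 = 1.10431
SI = 20.4 * 1.10431 = 22.5279 ≈ 22.5 m

22.5 m


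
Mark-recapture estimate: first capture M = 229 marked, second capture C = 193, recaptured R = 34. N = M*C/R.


N = M * C / R = 229 * 193 / 34 = 44197 / 34 = 1299.91 ≈ 1300

1300 individuals


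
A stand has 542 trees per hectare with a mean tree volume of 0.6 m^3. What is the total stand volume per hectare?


V_stand = 542 * 0.6 = 325.2 m^3/ha

325.2 m^3/ha


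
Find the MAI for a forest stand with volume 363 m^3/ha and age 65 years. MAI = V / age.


MAI = 363 / 65 = 5.5846 ≈ 5.58 m^3/ha/yr

5.58 m^3/ha/yr


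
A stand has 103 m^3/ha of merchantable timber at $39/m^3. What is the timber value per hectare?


Value = 103 * 39 = $4017/ha

$4017/ha


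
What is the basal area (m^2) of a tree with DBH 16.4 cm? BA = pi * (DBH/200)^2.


D/200 = 16.4/200 = 0.082 m
(D/200)^2 = 0.082^2 = 0.006724
BA = 3.141593 * 0.006724 = 0.0211241 ≈ 0.0211 m^2

0.0211 m^2


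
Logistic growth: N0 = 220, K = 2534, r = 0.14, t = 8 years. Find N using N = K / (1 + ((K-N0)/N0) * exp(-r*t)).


(K - N0)/N0 = (2534 - 220)/220 = 2314/220 = 10.5182
r*t = 0.14 * 8 = 1.12; exp(-1.12) = 0.326280
10.5182 * 0.326280 = 3.43188
1 + 3.43188 = 4.43188
N = 2534 / 4.43188 = 571.766 ≈ 572

572


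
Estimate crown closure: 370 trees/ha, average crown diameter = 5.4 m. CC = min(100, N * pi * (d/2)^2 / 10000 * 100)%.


(d/2)^2 = (5.4/2)^2 = 2.7^2 = 7.29
Crown area = 3.141593 * 7.29 = 22.9022 m^2
N * area / 10000 * 100 = 370 * 22.9022 / 10000 * 100 = 84.7381
CC = min(100, 84.7381) = 84.7381 ≈ 84.7%

84.7%


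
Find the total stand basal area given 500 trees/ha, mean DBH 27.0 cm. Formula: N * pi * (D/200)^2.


(D/200)^2 = (27.0/200)^2 = 0.135^2 = 0.018225
Individual BA = 3.141593 * 0.018225 = 0.0572555 m^2
Stand BA = 500 * 0.0572555 = 28.6278 ≈ 28.63 m^2/ha

28.63 m^2/ha


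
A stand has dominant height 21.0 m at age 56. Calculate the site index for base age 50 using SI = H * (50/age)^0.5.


50/56 = 0.892857
(0.892857)^0.5 = 0.944911
SI = 21.0 * 0.944911 = 19.8431 ≈ 19.8 m

19.8 m


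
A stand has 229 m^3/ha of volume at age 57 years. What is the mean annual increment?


MAI = 229 / 57 = 4.0175 ≈ 4.02 m^3/ha/yr

4.02 m^3/ha/yr


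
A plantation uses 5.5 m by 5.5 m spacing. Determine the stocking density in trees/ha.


N = 10000 / 5.5^2 = 10000 / 30.25 = 330.579 ≈ 331 trees/ha

331 trees/ha


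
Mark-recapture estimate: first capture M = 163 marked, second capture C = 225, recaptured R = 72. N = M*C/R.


N = M * C / R = 163 * 225 / 72 = 36675 / 72 = 509.38 ≈ 509

509 individuals


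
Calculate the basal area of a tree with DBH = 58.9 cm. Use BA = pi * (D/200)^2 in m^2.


D/200 = 58.9/200 = 0.2945 m
(D/200)^2 = 0.2945^2 = 0.08673025
BA = 3.141593 * 0.08673025 = 0.272471 ≈ 0.2725 m^2

0.2725 m^2


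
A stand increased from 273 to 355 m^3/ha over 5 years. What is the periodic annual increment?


PAI = (V2 - V1) / period = (355 - 273) / 5 = 82 / 5 = 16.40 m^3/ha/yr

16.40 m^3/ha/yr


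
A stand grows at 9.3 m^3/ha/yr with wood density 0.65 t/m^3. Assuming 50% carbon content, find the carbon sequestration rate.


C = 9.3 * 0.65 * 0.5 = 3.0225 ≈ 3.02 t C/ha/yr

3.02 t C/ha/yr


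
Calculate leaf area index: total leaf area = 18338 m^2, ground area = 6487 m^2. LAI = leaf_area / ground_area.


LAI = 18338 / 6487 = 2.8269 ≈ 2.83

2.83


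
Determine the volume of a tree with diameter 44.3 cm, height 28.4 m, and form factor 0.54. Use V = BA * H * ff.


(D/200)^2 = (44.3/200)^2 = 0.2215^2 = 0.04906225
BA = 3.141593 * 0.04906225 = 0.154134 m^2
V = 0.154134 * 28.4 * 0.54 = 2.36380 ≈ 2.364 m^3

2.364 m^3


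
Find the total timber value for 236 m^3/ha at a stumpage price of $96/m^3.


Value = 236 * 96 = $22656/ha

$22656/ha


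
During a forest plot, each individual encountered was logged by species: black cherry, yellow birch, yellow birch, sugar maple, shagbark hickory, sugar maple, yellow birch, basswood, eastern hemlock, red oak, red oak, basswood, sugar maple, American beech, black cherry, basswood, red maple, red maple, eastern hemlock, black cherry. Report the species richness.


Total individuals logged = 20
Distinct species (count of individuals): black cherry (3), yellow birch (3), sugar maple (3), shagbark hickory (1), basswood (3), eastern hemlock (2), red oak (2), American beech (1), red maple (2)
Species richness = number of distinct species = 9

9


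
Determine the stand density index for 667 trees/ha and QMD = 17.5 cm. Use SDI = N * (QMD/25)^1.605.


QMD/25 = 17.5/25 = 0.7
(0.7)^1.605 = exp(1.605 * ln(0.7)) = exp(1.605 * (-0.356675)) = exp(-0.572463) = 0.564134
SDI = 667 * 0.564134 = 376.277 ≈ 376

376


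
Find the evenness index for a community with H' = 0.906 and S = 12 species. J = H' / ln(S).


ln(12) = 2.48491
J = H' / ln(S) = 0.906 / 2.48491 = 0.364601 ≈ 0.3646

0.3646


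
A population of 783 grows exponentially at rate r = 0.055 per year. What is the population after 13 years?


r*t = 0.055 * 13 = 0.715
exp(0.715) = 2.04419
N = 783 * 2.04419 = 1600.60 ≈ 1601

1601


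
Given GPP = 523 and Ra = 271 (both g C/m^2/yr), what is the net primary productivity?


NPP = GPP - Ra = 523 - 271 = 252 g C/m^2/yr

252 g C/m^2/yr


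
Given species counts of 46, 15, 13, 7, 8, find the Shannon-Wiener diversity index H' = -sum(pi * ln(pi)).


Total N = 46 + 15 + 13 + 7 + 8 = 89
Per-species terms:
  p = 46/89 = 0.516854; ln(p) = -0.659995; p*ln(p) = 0.516854 * (-0.659995) = -0.341121
  p = 15/89 = 0.168539; ln(p) = -1.780588; p*ln(p) = 0.168539 * (-1.780588) = -0.300099
  p = 13/89 = 0.146067; ln(p) = -1.923690; p*ln(p) = 0.146067 * (-1.923690) = -0.280988
  p = 7/89 = 0.078652; ln(p) = -2.542722; p*ln(p) = 0.078652 * (-2.542722) = -0.199990
  p = 8/89 = 0.089888; ln(p) = -2.409191; p*ln(p) = 0.089888 * (-2.409191) = -0.216557
sum(p*ln(p)) = (-0.341121) + (-0.300099) + (-0.280988) + (-0.199990) + (-0.216557) = -1.338755
H' = -(-1.338755) = 1.338755 ≈ 1.3388

1.3388


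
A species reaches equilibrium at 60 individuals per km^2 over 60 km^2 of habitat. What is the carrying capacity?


K = 60 * 60 = 3600 individuals

3600 individuals


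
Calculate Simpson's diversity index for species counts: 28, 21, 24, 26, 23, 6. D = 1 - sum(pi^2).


Total N = 28 + 21 + 24 + 26 + 23 + 6 = 128
Per-species terms:
  p = 28/128 = 0.218750; p^2 = 0.218750^2 = 0.047852
  p = 21/128 = 0.164063; p^2 = 0.164063^2 = 0.026917
  p = 24/128 = 0.187500; p^2 = 0.187500^2 = 0.035156
  p = 26/128 = 0.203125; p^2 = 0.203125^2 = 0.041260
  p = 23/128 = 0.179688; p^2 = 0.179688^2 = 0.032288
  p = 6/128 = 0.046875; p^2 = 0.046875^2 = 0.002197
sum(p^2) = 0.047852 + 0.026917 + 0.035156 + 0.041260 + 0.032288 + 0.002197 = 0.185670
D = 1 - 0.185670 = 0.814330 ≈ 0.8143

0.8143


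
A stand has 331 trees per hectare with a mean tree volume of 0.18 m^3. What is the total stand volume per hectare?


V_stand = 331 * 0.18 = 59.58 ≈ 59.6 m^3/ha

59.6 m^3/ha


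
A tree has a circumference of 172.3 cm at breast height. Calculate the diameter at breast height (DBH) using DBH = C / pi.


DBH = C / pi = 172.3 / 3.141593 = 54.8448 ≈ 54.84 cm

54.84 cm


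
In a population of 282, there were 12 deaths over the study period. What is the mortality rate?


Mortality rate = 12 / 282 = 0.042553 ≈ 0.0426

0.0426


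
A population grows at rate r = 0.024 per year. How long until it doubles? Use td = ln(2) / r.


td = ln(2) / 0.024 = 0.693147 / 0.024 = 28.8811 ≈ 28.9 years

28.9 years


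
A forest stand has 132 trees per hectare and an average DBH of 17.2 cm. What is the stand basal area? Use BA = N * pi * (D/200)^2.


(D/200)^2 = (17.2/200)^2 = 0.086^2 = 0.007396
Individual BA = 3.141593 * 0.007396 = 0.0232352 m^2
Stand BA = 132 * 0.0232352 = 3.06705 ≈ 3.07 m^2/ha

3.07 m^2/ha


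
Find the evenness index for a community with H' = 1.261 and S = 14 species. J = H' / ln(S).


ln(14) = 2.63906
J = H' / ln(S) = 1.261 / 2.63906 = 0.477822 ≈ 0.4778

0.4778


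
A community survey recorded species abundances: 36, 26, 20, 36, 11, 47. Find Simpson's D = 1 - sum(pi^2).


Total N = 36 + 26 + 20 + 36 + 11 + 47 = 176
Per-species terms:
  p = 36/176 = 0.204545; p^2 = 0.204545^2 = 0.041839
  p = 26/176 = 0.147727; p^2 = 0.147727^2 = 0.021823
  p = 20/176 = 0.113636; p^2 = 0.113636^2 = 0.012913
  p = 36/176 = 0.204545; p^2 = 0.204545^2 = 0.041839
  p = 11/176 = 0.062500; p^2 = 0.062500^2 = 0.003906
  p = 47/176 = 0.267045; p^2 = 0.267045^2 = 0.071313
sum(p^2) = 0.041839 + 0.021823 + 0.012913 + 0.041839 + 0.003906 + 0.071313 = 0.193633
D = 1 - 0.193633 = 0.806367 ≈ 0.8064

0.8064


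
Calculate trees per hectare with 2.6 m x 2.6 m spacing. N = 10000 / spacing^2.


N = 10000 / 2.6^2 = 10000 / 6.76 = 1479.29 ≈ 1479 trees/ha

1479 trees/ha


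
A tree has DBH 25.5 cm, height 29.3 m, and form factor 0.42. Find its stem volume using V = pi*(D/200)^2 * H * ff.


(D/200)^2 = (25.5/200)^2 = 0.1275^2 = 0.01625625
BA = 3.141593 * 0.01625625 = 0.0510705 m^2
V = 0.0510705 * 29.3 * 0.42 = 0.628474 ≈ 0.628 m^3

0.628 m^3


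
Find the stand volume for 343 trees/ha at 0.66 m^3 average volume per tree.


V_stand = 343 * 0.66 = 226.38 ≈ 226.4 m^3/ha

226.4 m^3/ha


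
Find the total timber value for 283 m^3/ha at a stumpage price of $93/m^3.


Value = 283 * 93 = $26319/ha

$26319/ha


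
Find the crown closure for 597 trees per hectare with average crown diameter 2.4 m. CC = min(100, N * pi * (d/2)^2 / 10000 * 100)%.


(d/2)^2 = (2.4/2)^2 = 1.2^2 = 1.44
Crown area = 3.141593 * 1.44 = 4.52389 m^2
N * area / 10000 * 100 = 597 * 4.52389 / 10000 * 100 = 27.0076
CC = min(100, 27.0076) = 27.0076 ≈ 27.0%

27.0%


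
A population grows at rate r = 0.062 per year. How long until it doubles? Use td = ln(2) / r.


td = ln(2) / 0.062 = 0.693147 / 0.062 = 11.1798 ≈ 11.2 years

11.2 years


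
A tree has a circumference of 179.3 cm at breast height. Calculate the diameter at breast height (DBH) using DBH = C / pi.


DBH = C / pi = 179.3 / 3.141593 = 57.0730 ≈ 57.07 cm

57.07 cm


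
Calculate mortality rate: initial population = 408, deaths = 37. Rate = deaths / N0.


Mortality rate = 37 / 408 = 0.090686 ≈ 0.0907

0.0907


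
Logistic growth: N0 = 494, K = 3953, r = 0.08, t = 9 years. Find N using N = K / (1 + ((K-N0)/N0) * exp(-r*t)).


(K - N0)/N0 = (3953 - 494)/494 = 3459/494 = 7.00202
r*t = 0.08 * 9 = 0.72; exp(-0.72) = 0.486752
7.00202 * 0.486752 = 3.40825
1 + 3.40825 = 4.40825
N = 3953 / 4.40825 = 896.728 ≈ 897

897


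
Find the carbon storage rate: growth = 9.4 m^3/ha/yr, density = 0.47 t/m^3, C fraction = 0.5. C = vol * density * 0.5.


C = 9.4 * 0.47 * 0.5 = 2.209 ≈ 2.21 t C/ha/yr

2.21 t C/ha/yr


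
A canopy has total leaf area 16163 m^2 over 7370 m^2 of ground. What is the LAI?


LAI = 16163 / 7370 = 2.1931 ≈ 2.19

2.19


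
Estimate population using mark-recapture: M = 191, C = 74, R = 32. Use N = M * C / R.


N = M * C / R = 191 * 74 / 32 = 14134 / 32 = 441.69 ≈ 442

442 individuals


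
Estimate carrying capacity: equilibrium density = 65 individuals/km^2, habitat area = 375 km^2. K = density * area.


K = 65 * 375 = 24375 individuals

24375 individuals


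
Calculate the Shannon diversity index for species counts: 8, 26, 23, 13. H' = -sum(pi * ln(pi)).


Total N = 8 + 26 + 23 + 13 = 70
Per-species terms:
  p = 8/70 = 0.114286; ln(p) = -2.169051; p*ln(p) = 0.114286 * (-2.169051) = -0.247892
  p = 26/70 = 0.371429; ln(p) = -0.990398; p*ln(p) = 0.371429 * (-0.990398) = -0.367863
  p = 23/70 = 0.328571; ln(p) = -1.113002; p*ln(p) = 0.328571 * (-1.113002) = -0.365700
  p = 13/70 = 0.185714; ln(p) = -1.683547; p*ln(p) = 0.185714 * (-1.683547) = -0.312658
sum(p*ln(p)) = (-0.247892) + (-0.367863) + (-0.365700) + (-0.312658) = -1.294113
H' = -(-1.294113) = 1.294113 ≈ 1.2941

1.2941


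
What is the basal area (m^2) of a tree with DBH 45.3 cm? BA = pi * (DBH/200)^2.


D/200 = 45.3/200 = 0.2265 m
(D/200)^2 = 0.2265^2 = 0.05130225
BA = 3.141593 * 0.05130225 = 0.161171 ≈ 0.1612 m^2

0.1612 m^2


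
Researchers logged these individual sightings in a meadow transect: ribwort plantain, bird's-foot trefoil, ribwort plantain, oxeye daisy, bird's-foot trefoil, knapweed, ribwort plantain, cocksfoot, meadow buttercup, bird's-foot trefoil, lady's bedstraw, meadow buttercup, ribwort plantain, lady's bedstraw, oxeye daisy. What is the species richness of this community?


Total individuals logged = 15
Distinct species (count of individuals): ribwort plantain (4), bird's-foot trefoil (3), oxeye daisy (2), knapweed (1), cocksfoot (1), meadow buttercup (2), lady's bedstraw (2)
Species richness = number of distinct species = 7

7


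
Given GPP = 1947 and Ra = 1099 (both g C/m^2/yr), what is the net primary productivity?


NPP = GPP - Ra = 1947 - 1099 = 848 g C/m^2/yr

848 g C/m^2/yr


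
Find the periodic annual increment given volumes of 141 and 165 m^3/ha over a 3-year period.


PAI = (V2 - V1) / period = (165 - 141) / 3 = 24 / 3 = 8.00 m^3/ha/yr

8.00 m^3/ha/yr


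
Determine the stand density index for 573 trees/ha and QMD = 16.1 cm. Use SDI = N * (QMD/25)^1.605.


QMD/25 = 16.1/25 = 0.644
(0.644)^1.605 = exp(1.605 * ln(0.644)) = exp(1.605 * (-0.440057)) = exp(-0.706291) = 0.493471
SDI = 573 * 0.493471 = 282.759 ≈ 283

283


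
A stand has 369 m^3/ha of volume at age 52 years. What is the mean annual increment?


MAI = 369 / 52 = 7.0962 ≈ 7.10 m^3/ha/yr

7.10 m^3/ha/yr


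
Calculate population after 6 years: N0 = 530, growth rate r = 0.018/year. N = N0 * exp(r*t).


r*t = 0.018 * 6 = 0.108
exp(0.108) = 1.11405
N = 530 * 1.11405 = 590.447 ≈ 590

590


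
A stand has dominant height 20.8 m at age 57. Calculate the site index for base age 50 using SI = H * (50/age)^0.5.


50/57 = 0.877193
(0.877193)^0.5 = 0.936586
SI = 20.8 * 0.936586 = 19.4810 ≈ 19.5 m

19.5 m


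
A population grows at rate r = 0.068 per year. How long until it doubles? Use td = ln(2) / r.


td = ln(2) / 0.068 = 0.693147 / 0.068 = 10.1933 ≈ 10.2 years

10.2 years


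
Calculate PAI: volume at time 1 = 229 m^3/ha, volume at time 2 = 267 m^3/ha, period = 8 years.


PAI = (V2 - V1) / period = (267 - 229) / 8 = 38 / 8 = 4.75 m^3/ha/yr

4.75 m^3/ha/yr


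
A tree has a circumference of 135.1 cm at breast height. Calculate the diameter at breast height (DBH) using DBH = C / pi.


DBH = C / pi = 135.1 / 3.141593 = 43.0037 ≈ 43.00 cm

43.00 cm


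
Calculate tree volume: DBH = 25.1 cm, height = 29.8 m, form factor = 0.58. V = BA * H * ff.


(D/200)^2 = (25.1/200)^2 = 0.1255^2 = 0.01575025
BA = 3.141593 * 0.01575025 = 0.0494809 m^2
V = 0.0494809 * 29.8 * 0.58 = 0.855228 ≈ 0.855 m^3

0.855 m^3


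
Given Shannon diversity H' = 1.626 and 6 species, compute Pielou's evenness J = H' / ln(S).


ln(6) = 1.79176
J = H' / ln(S) = 1.626 / 1.79176 = 0.907488 ≈ 0.9075

0.9075


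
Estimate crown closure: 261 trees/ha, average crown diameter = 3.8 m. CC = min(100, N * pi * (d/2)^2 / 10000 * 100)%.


(d/2)^2 = (3.8/2)^2 = 1.9^2 = 3.61
Crown area = 3.141593 * 3.61 = 11.3412 m^2
N * area / 10000 * 100 = 261 * 11.3412 / 10000 * 100 = 29.6005
CC = min(100, 29.6005) = 29.6005 ≈ 29.6%

29.6%


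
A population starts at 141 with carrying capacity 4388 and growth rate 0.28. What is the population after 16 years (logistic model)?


(K - N0)/N0 = (4388 - 141)/141 = 4247/141 = 30.1206
r*t = 0.28 * 16 = 4.48; exp(-4.48) = 0.0113334
30.1206 * 0.0113334 = 0.341369
1 + 0.341369 = 1.34137
N = 4388 / 1.34137 = 3271.28 ≈ 3271

3271


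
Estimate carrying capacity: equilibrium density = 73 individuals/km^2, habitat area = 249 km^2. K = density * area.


K = 73 * 249 = 18177 individuals

18177 individuals


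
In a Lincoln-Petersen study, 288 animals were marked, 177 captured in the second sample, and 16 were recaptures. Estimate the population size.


N = M * C / R = 288 * 177 / 16 = 50976 / 16 = 3186

3186 individuals


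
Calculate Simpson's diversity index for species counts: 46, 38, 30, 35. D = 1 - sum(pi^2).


Total N = 46 + 38 + 30 + 35 = 149
Per-species terms:
  p = 46/149 = 0.308725; p^2 = 0.308725^2 = 0.095311
  p = 38/149 = 0.255034; p^2 = 0.255034^2 = 0.065042
  p = 30/149 = 0.201342; p^2 = 0.201342^2 = 0.040539
  p = 35/149 = 0.234899; p^2 = 0.234899^2 = 0.055178
sum(p^2) = 0.095311 + 0.065042 + 0.040539 + 0.055178 = 0.256070
D = 1 - 0.256070 = 0.743930 ≈ 0.7439

0.7439


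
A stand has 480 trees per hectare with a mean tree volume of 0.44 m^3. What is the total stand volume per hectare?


V_stand = 480 * 0.44 = 211.2 m^3/ha

211.2 m^3/ha


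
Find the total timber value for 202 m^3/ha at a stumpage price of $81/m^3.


Value = 202 * 81 = $16362/ha

$16362/ha


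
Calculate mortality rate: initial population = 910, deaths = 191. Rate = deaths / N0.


Mortality rate = 191 / 910 = 0.209890 ≈ 0.2099

0.2099


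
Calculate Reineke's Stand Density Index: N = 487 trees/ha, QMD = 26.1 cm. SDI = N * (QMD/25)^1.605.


QMD/25 = 26.1/25 = 1.044
(1.044)^1.605 = exp(1.605 * ln(1.044)) = exp(1.605 * 0.0430595) = exp(0.0691105) = 1.07155
SDI = 487 * 1.07155 = 521.845 ≈ 522

522


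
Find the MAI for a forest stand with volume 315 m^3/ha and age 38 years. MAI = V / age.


MAI = 315 / 38 = 8.2895 ≈ 8.29 m^3/ha/yr

8.29 m^3/ha/yr


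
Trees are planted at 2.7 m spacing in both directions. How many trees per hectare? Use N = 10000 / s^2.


N = 10000 / 2.7^2 = 10000 / 7.29 = 1371.74 ≈ 1372 trees/ha

1372 trees/ha


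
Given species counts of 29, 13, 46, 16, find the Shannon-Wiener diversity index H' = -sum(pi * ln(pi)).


Total N = 29 + 13 + 46 + 16 = 104
Per-species terms:
  p = 29/104 = 0.278846; ln(p) = -1.277096; p*ln(p) = 0.278846 * (-1.277096) = -0.356113
  p = 13/104 = 0.125000; ln(p) = -2.079442; p*ln(p) = 0.125000 * (-2.079442) = -0.259930
  p = 46/104 = 0.442308; ln(p) = -0.815749; p*ln(p) = 0.442308 * (-0.815749) = -0.360812
  p = 16/104 = 0.153846; ln(p) = -1.871803; p*ln(p) = 0.153846 * (-1.871803) = -0.287969
sum(p*ln(p)) = (-0.356113) + (-0.259930) + (-0.360812) + (-0.287969) = -1.264824
H' = -(-1.264824) = 1.264824 ≈ 1.2648

1.2648


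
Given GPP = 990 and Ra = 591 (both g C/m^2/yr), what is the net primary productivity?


NPP = GPP - Ra = 990 - 591 = 399 g C/m^2/yr

399 g C/m^2/yr


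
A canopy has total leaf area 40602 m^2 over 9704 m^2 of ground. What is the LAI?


LAI = 40602 / 9704 = 4.1840 ≈ 4.18

4.18


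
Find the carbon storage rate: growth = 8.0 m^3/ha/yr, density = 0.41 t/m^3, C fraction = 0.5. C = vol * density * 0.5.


C = 8.0 * 0.41 * 0.5 = 1.64 t C/ha/yr

1.64 t C/ha/yr


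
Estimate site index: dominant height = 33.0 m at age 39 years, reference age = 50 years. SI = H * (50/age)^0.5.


50/39 = 1.28205
(1.28205)^0.5 = 1.13228
SI = 33.0 * 1.13228 = 37.3652 ≈ 37.4 m

37.4 m


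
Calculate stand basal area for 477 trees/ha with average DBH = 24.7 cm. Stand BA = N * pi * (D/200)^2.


(D/200)^2 = (24.7/200)^2 = 0.1235^2 = 0.01525225
Individual BA = 3.141593 * 0.01525225 = 0.0479164 m^2
Stand BA = 477 * 0.0479164 = 22.8561 ≈ 22.86 m^2/ha

22.86 m^2/ha


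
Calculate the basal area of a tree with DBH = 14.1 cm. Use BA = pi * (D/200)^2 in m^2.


D/200 = 14.1/200 = 0.0705 m
(D/200)^2 = 0.0705^2 = 0.00497025
BA = 3.141593 * 0.00497025 = 0.0156145 ≈ 0.0156 m^2

0.0156 m^2


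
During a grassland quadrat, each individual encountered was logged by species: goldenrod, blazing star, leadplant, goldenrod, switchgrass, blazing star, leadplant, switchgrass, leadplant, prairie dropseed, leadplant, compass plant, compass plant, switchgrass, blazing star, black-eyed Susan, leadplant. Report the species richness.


Total individuals logged = 17
Distinct species (count of individuals): goldenrod (2), blazing star (3), leadplant (5), switchgrass (3), prairie dropseed (1), compass plant (2), black-eyed Susan (1)
Species richness = number of distinct species = 7

7


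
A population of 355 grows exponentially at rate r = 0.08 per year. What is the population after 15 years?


r*t = 0.08 * 15 = 1.2
exp(1.2) = 3.32012
N = 355 * 3.32012 = 1178.64 ≈ 1179

1179


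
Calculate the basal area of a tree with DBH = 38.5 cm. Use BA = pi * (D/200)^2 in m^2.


D/200 = 38.5/200 = 0.1925 m
(D/200)^2 = 0.1925^2 = 0.03705625
BA = 3.141593 * 0.03705625 = 0.116416 ≈ 0.1164 m^2

0.1164 m^2


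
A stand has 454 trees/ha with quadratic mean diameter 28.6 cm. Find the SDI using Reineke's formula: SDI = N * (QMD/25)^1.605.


QMD/25 = 28.6/25 = 1.144
(1.144)^1.605 = exp(1.605 * ln(1.144)) = exp(1.605 * 0.134531) = exp(0.215922) = 1.24101
SDI = 454 * 1.24101 = 563.419 ≈ 563

563


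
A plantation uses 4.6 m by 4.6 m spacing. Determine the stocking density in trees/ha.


N = 10000 / 4.6^2 = 10000 / 21.16 = 472.590 ≈ 473 trees/ha

473 trees/ha


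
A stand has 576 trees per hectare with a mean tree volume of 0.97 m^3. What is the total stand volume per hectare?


V_stand = 576 * 0.97 = 558.72 ≈ 558.7 m^3/ha

558.7 m^3/ha


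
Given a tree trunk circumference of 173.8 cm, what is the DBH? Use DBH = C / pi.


DBH = C / pi = 173.8 / 3.141593 = 55.3223 ≈ 55.32 cm

55.32 cm


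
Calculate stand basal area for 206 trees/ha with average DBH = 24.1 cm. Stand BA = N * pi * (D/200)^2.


(D/200)^2 = (24.1/200)^2 = 0.1205^2 = 0.01452025
Individual BA = 3.141593 * 0.01452025 = 0.0456167 m^2
Stand BA = 206 * 0.0456167 = 9.39704 ≈ 9.40 m^2/ha

9.40 m^2/ha


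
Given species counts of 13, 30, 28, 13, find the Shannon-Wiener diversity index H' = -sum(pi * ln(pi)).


Total N = 13 + 30 + 28 + 13 = 84
Per-species terms:
  p = 13/84 = 0.154762; ln(p) = -1.865867; p*ln(p) = 0.154762 * (-1.865867) = -0.288765
  p = 30/84 = 0.357143; ln(p) = -1.029619; p*ln(p) = 0.357143 * (-1.029619) = -0.367721
  p = 28/84 = 0.333333; ln(p) = -1.098613; p*ln(p) = 0.333333 * (-1.098613) = -0.366204
  p = 13/84 = 0.154762; ln(p) = -1.865867; p*ln(p) = 0.154762 * (-1.865867) = -0.288765
sum(p*ln(p)) = (-0.288765) + (-0.367721) + (-0.366204) + (-0.288765) = -1.311455
H' = -(-1.311455) = 1.311455 ≈ 1.3115

1.3115


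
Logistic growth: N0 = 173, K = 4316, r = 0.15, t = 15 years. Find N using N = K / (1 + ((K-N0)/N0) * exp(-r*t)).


(K - N0)/N0 = (4316 - 173)/173 = 4143/173 = 23.9480
r*t = 0.15 * 15 = 2.25; exp(-2.25) = 0.105399
23.9480 * 0.105399 = 2.52410
1 + 2.52410 = 3.52410
N = 4316 / 3.52410 = 1224.71 ≈ 1225

1225


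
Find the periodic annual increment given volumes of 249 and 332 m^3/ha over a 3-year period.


PAI = (V2 - V1) / period = (332 - 249) / 3 = 83 / 3 = 27.6667 ≈ 27.67 m^3/ha/yr

27.67 m^3/ha/yr


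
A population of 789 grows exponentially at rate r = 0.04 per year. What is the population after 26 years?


r*t = 0.04 * 26 = 1.04
exp(1.04) = 2.82922
N = 789 * 2.82922 = 2232.25 ≈ 2232

2232


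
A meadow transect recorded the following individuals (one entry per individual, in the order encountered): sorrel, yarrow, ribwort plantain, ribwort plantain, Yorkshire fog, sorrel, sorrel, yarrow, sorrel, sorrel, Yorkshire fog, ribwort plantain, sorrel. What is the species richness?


Total individuals logged = 13
Distinct species (count of individuals): sorrel (6), yarrow (2), ribwort plantain (3), Yorkshire fog (2)
Species richness = number of distinct species = 4

4


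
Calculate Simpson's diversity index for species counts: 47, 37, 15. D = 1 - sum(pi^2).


Total N = 47 + 37 + 15 = 99
Per-species terms:
  p = 47/99 = 0.474747; p^2 = 0.474747^2 = 0.225385
  p = 37/99 = 0.373737; p^2 = 0.373737^2 = 0.139679
  p = 15/99 = 0.151515; p^2 = 0.151515^2 = 0.022957
sum(p^2) = 0.225385 + 0.139679 + 0.022957 = 0.388021
D = 1 - 0.388021 = 0.611979 ≈ 0.6120

0.6120


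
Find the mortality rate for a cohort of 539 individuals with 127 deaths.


Mortality rate = 127 / 539 = 0.235622 ≈ 0.2356

0.2356


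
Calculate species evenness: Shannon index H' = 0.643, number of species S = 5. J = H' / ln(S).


ln(5) = 1.60944
J = H' / ln(S) = 0.643 / 1.60944 = 0.399518 ≈ 0.3995

0.3995


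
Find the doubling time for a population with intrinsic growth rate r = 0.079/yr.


td = ln(2) / 0.079 = 0.693147 / 0.079 = 8.77401 ≈ 8.8 years

8.8 years


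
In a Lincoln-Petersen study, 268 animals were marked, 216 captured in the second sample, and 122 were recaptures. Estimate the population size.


N = M * C / R = 268 * 216 / 122 = 57888 / 122 = 474.49 ≈ 474

474 individuals


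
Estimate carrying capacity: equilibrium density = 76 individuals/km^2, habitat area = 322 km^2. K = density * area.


K = 76 * 322 = 24472 individuals

24472 individuals


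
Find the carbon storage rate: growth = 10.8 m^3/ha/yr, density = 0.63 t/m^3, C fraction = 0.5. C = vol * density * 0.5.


C = 10.8 * 0.63 * 0.5 = 3.402 ≈ 3.40 t C/ha/yr

3.40 t C/ha/yr


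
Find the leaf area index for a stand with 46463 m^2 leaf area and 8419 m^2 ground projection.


LAI = 46463 / 8419 = 5.5188 ≈ 5.52

5.52
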